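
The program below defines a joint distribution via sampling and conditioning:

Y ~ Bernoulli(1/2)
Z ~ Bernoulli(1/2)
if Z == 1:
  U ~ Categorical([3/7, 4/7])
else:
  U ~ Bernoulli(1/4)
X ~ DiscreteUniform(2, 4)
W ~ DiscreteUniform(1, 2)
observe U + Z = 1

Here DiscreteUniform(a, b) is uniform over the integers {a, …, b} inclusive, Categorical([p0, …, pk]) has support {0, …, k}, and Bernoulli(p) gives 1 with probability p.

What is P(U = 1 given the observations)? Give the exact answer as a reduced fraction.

P(U = 1 | obs) = 7/19

Enumerate traces; 24 have nonzero weight after conditioning:
  (Y=0, Z=0, U=1, X=2, W=1) weight 1/96
  (Y=0, Z=0, U=1, X=2, W=2) weight 1/96
  (Y=0, Z=0, U=1, X=3, W=1) weight 1/96
  (Y=0, Z=0, U=1, X=3, W=2) weight 1/96
  (Y=0, Z=0, U=1, X=4, W=1) weight 1/96
  (Y=0, Z=0, U=1, X=4, W=2) weight 1/96
  (Y=0, Z=1, U=0, X=2, W=1) weight 1/56
  (Y=0, Z=1, U=0, X=2, W=2) weight 1/56
  … 16 more
Group by U:
  weight(U=0) = 3/14
  weight(U=1) = 1/8
Total weight = 3/14 + 1/8 = 19/56
P(U=0 | obs) = 3/14 / 19/56 = 12/19
P(U=1 | obs) = 1/8 / 19/56 = 7/19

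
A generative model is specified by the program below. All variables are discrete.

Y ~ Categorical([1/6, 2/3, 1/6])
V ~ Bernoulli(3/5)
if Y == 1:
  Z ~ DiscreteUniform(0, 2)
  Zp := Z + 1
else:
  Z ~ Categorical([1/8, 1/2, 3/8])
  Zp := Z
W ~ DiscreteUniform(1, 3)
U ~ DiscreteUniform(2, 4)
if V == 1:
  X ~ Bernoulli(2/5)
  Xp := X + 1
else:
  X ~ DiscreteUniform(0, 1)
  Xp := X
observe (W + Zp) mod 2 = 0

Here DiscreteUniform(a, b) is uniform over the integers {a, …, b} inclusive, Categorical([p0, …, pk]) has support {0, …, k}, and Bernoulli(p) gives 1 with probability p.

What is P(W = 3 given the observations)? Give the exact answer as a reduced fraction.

P(W = 3 | obs) = 11/29

Enumerate traces; 156 have nonzero weight after conditioning:
  (Y=0, V=0, Z=0, W=2, U=2, X=0) weight 1/2160
  (Y=0, V=0, Z=0, W=2, U=2, X=1) weight 1/2160
  (Y=0, V=0, Z=0, W=2, U=3, X=0) weight 1/2160
  (Y=0, V=0, Z=0, W=2, U=3, X=1) weight 1/2160
  (Y=0, V=0, Z=0, W=2, U=4, X=0) weight 1/2160
  (Y=0, V=0, Z=0, W=2, U=4, X=1) weight 1/2160
  (Y=0, V=0, Z=1, W=1, U=2, X=0) weight 1/540
  (Y=0, V=0, Z=1, W=1, U=2, X=1) weight 1/540
  (Y=0, V=0, Z=1, W=3, U=2, X=0) weight 1/540
  … 147 more
Group by W:
  weight(W=1) = 11/54
  weight(W=2) = 7/54
  weight(W=3) = 11/54
Total weight = 11/54 + 7/54 + 11/54 = 29/54
P(W=1 | obs) = 11/54 / 29/54 = 11/29
P(W=2 | obs) = 7/54 / 29/54 = 7/29
P(W=3 | obs) = 11/54 / 29/54 = 11/29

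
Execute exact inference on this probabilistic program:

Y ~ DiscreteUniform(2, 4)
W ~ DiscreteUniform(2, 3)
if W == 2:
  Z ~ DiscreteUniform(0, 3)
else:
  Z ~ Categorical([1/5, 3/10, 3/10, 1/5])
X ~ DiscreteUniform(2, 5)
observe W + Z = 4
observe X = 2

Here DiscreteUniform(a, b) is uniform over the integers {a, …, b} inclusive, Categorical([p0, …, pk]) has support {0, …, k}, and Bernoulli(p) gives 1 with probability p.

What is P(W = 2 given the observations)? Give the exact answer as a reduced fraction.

P(W = 2 | obs) = 5/11

Enumerate traces; 6 have nonzero weight after conditioning:
  (Y=2, W=2, Z=2, X=2) weight 1/96
  (Y=2, W=3, Z=1, X=2) weight 1/80
  (Y=3, W=2, Z=2, X=2) weight 1/96
  (Y=3, W=3, Z=1, X=2) weight 1/80
  (Y=4, W=2, Z=2, X=2) weight 1/96
  (Y=4, W=3, Z=1, X=2) weight 1/80
Group by W:
  weight(W=2) = 1/32
  weight(W=3) = 3/80
Total weight = 1/32 + 3/80 = 11/160
P(W=2 | obs) = 1/32 / 11/160 = 5/11
P(W=3 | obs) = 3/80 / 11/160 = 6/11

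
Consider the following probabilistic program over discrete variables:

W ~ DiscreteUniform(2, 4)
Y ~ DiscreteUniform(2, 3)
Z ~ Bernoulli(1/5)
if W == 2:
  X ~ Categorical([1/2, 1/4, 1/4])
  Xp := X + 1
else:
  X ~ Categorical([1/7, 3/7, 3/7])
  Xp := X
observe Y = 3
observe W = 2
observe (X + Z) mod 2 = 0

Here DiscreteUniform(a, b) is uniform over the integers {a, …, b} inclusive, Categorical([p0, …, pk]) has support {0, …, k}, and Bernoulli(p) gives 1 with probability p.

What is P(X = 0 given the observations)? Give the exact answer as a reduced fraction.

P(X = 0 | obs) = 8/13

Enumerate traces; 3 have nonzero weight after conditioning:
  (W=2, Y=3, Z=0, X=0) weight 1/15
  (W=2, Y=3, Z=0, X=2) weight 1/30
  (W=2, Y=3, Z=1, X=1) weight 1/120
Group by X:
  weight(X=0) = 1/15
  weight(X=1) = 1/120
  weight(X=2) = 1/30
Total weight = 1/15 + 1/120 + 1/30 = 13/120
P(X=0 | obs) = 1/15 / 13/120 = 8/13
P(X=1 | obs) = 1/120 / 13/120 = 1/13
P(X=2 | obs) = 1/30 / 13/120 = 4/13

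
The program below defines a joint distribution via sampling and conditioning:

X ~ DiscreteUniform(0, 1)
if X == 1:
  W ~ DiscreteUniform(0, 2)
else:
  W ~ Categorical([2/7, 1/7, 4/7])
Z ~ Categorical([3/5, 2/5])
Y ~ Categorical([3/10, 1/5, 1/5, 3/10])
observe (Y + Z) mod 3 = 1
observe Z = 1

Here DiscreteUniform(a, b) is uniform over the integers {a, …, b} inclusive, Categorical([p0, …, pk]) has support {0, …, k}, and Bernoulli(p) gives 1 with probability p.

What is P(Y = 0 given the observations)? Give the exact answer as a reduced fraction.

Enumerate traces; 12 have nonzero weight after conditioning:
  (X=0, W=0, Z=1, Y=0) weight 3/175
  (X=0, W=0, Z=1, Y=3) weight 3/175
  (X=0, W=1, Z=1, Y=0) weight 3/350
  (X=0, W=1, Z=1, Y=3) weight 3/350
  (X=0, W=2, Z=1, Y=0) weight 6/175
  (X=0, W=2, Z=1, Y=3) weight 6/175
  (X=1, W=0, Z=1, Y=0) weight 1/50
  (X=1, W=0, Z=1, Y=3) weight 1/50
  … 4 more
Group by Y:
  weight(Y=0) = 3/25
  weight(Y=3) = 3/25
Total weight = 3/25 + 3/25 = 6/25
P(Y=0 | obs) = 3/25 / 6/25 = 1/2
P(Y=3 | obs) = 3/25 / 6/25 = 1/2

P(Y = 0 | obs) = 1/2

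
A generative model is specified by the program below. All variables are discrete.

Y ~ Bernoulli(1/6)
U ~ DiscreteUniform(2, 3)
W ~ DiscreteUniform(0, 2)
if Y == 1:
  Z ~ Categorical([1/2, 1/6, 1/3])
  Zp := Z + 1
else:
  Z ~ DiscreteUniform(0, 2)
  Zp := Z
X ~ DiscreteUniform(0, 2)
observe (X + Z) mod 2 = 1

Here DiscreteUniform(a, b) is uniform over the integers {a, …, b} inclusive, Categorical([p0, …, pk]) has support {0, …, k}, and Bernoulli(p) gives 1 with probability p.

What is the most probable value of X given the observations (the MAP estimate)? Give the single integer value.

argmax_v P(X = v | obs) = 1

Enumerate traces; 48 have nonzero weight after conditioning:
  (Y=0, U=2, W=0, Z=0, X=1) weight 5/324
  (Y=0, U=2, W=0, Z=1, X=0) weight 5/324
  (Y=0, U=2, W=0, Z=1, X=2) weight 5/324
  (Y=0, U=2, W=0, Z=2, X=1) weight 5/324
  (Y=0, U=2, W=1, Z=0, X=1) weight 5/324
  (Y=0, U=2, W=1, Z=1, X=0) weight 5/324
  (Y=0, U=2, W=1, Z=1, X=2) weight 5/324
  (Y=0, U=2, W=1, Z=2, X=1) weight 5/324
  … 40 more
Group by X:
  weight(X=0) = 11/108
  weight(X=1) = 25/108
  weight(X=2) = 11/108
Total weight = 11/108 + 25/108 + 11/108 = 47/108
P(X=0 | obs) = 11/108 / 47/108 = 11/47
P(X=1 | obs) = 25/108 / 47/108 = 25/47
P(X=2 | obs) = 11/108 / 47/108 = 11/47
argmax = 1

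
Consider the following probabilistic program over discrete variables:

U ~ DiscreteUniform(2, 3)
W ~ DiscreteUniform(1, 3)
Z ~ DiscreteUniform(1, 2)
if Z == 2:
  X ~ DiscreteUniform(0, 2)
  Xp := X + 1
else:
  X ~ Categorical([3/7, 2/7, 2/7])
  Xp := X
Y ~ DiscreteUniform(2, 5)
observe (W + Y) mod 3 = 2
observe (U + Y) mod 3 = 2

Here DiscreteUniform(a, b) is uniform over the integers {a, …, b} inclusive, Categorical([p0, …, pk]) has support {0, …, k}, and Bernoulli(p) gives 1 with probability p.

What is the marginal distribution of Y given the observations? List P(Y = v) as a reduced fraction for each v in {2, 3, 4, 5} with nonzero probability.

Enumerate traces; 18 have nonzero weight after conditioning:
  (U=2, W=2, Z=1, X=0, Y=3) weight 1/112
  (U=2, W=2, Z=1, X=1, Y=3) weight 1/168
  (U=2, W=2, Z=1, X=2, Y=3) weight 1/168
  (U=2, W=2, Z=2, X=0, Y=3) weight 1/144
  (U=2, W=2, Z=2, X=1, Y=3) weight 1/144
  (U=2, W=2, Z=2, X=2, Y=3) weight 1/144
  (U=3, W=3, Z=1, X=0, Y=2) weight 1/112
  (U=3, W=3, Z=1, X=0, Y=5) weight 1/112
  … 10 more
Group by Y:
  weight(Y=2) = 1/24
  weight(Y=3) = 1/24
  weight(Y=5) = 1/24
Total weight = 1/24 + 1/24 + 1/24 = 1/8
P(Y=2 | obs) = 1/24 / 1/8 = 1/3
P(Y=3 | obs) = 1/24 / 1/8 = 1/3
P(Y=5 | obs) = 1/24 / 1/8 = 1/3

P(Y=2) = 1/3, P(Y=3) = 1/3, P(Y=5) = 1/3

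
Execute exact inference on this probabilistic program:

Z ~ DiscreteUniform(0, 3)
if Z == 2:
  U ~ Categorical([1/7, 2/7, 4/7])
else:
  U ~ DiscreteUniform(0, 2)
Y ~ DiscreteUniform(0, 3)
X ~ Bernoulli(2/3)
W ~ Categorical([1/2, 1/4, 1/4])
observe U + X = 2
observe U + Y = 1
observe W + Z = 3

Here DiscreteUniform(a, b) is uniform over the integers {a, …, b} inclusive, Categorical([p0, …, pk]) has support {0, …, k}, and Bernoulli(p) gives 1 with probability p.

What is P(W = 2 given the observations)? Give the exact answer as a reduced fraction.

Enumerate traces; 3 have nonzero weight after conditioning:
  (Z=1, U=1, Y=0, X=1, W=2) weight 1/288
  (Z=2, U=1, Y=0, X=1, W=1) weight 1/336
  (Z=3, U=1, Y=0, X=1, W=0) weight 1/144
Group by W:
  weight(W=0) = 1/144
  weight(W=1) = 1/336
  weight(W=2) = 1/288
Total weight = 1/144 + 1/336 + 1/288 = 3/224
P(W=0 | obs) = 1/144 / 3/224 = 14/27
P(W=1 | obs) = 1/336 / 3/224 = 2/9
P(W=2 | obs) = 1/288 / 3/224 = 7/27

P(W = 2 | obs) = 7/27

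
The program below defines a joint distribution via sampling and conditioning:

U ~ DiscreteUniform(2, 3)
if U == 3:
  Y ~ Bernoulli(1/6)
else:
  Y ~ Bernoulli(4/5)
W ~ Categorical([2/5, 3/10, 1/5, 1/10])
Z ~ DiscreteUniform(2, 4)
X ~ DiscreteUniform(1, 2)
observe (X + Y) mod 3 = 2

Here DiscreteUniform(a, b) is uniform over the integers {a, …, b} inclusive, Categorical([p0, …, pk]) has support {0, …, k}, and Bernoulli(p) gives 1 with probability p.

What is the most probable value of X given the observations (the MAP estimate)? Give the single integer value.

Enumerate traces; 48 have nonzero weight after conditioning:
  (U=2, Y=0, W=0, Z=2, X=2) weight 1/150
  (U=2, Y=0, W=0, Z=3, X=2) weight 1/150
  (U=2, Y=0, W=0, Z=4, X=2) weight 1/150
  (U=2, Y=0, W=1, Z=2, X=2) weight 1/200
  (U=2, Y=0, W=1, Z=3, X=2) weight 1/200
  (U=2, Y=0, W=1, Z=4, X=2) weight 1/200
  (U=2, Y=0, W=2, Z=2, X=2) weight 1/300
  (U=2, Y=0, W=2, Z=3, X=2) weight 1/300
  (U=2, Y=1, W=0, Z=2, X=1) weight 2/75
  … 39 more
Group by X:
  weight(X=1) = 29/120
  weight(X=2) = 31/120
Total weight = 29/120 + 31/120 = 1/2
P(X=1 | obs) = 29/120 / 1/2 = 29/60
P(X=2 | obs) = 31/120 / 1/2 = 31/60
argmax = 2

argmax_v P(X = v | obs) = 2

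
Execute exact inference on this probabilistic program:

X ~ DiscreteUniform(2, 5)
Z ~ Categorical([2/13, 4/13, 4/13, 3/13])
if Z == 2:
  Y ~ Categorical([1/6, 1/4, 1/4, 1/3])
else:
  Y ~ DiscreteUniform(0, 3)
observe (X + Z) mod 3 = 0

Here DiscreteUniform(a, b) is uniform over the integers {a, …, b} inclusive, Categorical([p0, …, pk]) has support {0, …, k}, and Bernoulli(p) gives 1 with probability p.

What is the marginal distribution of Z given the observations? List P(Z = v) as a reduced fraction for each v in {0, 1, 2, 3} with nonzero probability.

P(Z=0) = 2/17, P(Z=1) = 8/17, P(Z=2) = 4/17, P(Z=3) = 3/17

Enumerate traces; 20 have nonzero weight after conditioning:
  (X=2, Z=1, Y=0) weight 1/52
  (X=2, Z=1, Y=1) weight 1/52
  (X=2, Z=1, Y=2) weight 1/52
  (X=2, Z=1, Y=3) weight 1/52
  (X=3, Z=0, Y=0) weight 1/104
  (X=3, Z=0, Y=1) weight 1/104
  (X=3, Z=0, Y=2) weight 1/104
  (X=3, Z=0, Y=3) weight 1/104
  (X=3, Z=3, Y=0) weight 3/208
  (X=4, Z=2, Y=0) weight 1/78
  … 10 more
Group by Z:
  weight(Z=0) = 1/26
  weight(Z=1) = 2/13
  weight(Z=2) = 1/13
  weight(Z=3) = 3/52
Total weight = 1/26 + 2/13 + 1/13 + 3/52 = 17/52
P(Z=0 | obs) = 1/26 / 17/52 = 2/17
P(Z=1 | obs) = 2/13 / 17/52 = 8/17
P(Z=2 | obs) = 1/13 / 17/52 = 4/17
P(Z=3 | obs) = 3/52 / 17/52 = 3/17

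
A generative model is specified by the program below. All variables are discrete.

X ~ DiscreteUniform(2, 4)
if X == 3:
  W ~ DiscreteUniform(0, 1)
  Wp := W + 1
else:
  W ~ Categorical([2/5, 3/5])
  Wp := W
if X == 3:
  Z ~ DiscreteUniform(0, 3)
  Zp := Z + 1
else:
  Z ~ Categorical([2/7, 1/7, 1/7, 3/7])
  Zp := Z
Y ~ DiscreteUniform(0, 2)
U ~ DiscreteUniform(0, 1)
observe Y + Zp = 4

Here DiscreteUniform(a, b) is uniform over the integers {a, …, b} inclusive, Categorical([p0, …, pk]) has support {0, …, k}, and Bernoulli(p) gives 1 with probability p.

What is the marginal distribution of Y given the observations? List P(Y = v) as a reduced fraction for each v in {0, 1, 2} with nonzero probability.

P(Y=0) = 7/53, P(Y=1) = 31/53, P(Y=2) = 15/53

Enumerate traces; 28 have nonzero weight after conditioning:
  (X=2, W=0, Z=2, Y=2, U=0) weight 1/315
  (X=2, W=0, Z=2, Y=2, U=1) weight 1/315
  (X=2, W=0, Z=3, Y=1, U=0) weight 1/105
  (X=2, W=0, Z=3, Y=1, U=1) weight 1/105
  (X=2, W=1, Z=2, Y=2, U=0) weight 1/210
  (X=2, W=1, Z=2, Y=2, U=1) weight 1/210
  (X=2, W=1, Z=3, Y=1, U=0) weight 1/70
  (X=2, W=1, Z=3, Y=1, U=1) weight 1/70
  (X=3, W=0, Z=3, Y=0, U=0) weight 1/144
  … 19 more
Group by Y:
  weight(Y=0) = 1/36
  weight(Y=1) = 31/252
  weight(Y=2) = 5/84
Total weight = 1/36 + 31/252 + 5/84 = 53/252
P(Y=0 | obs) = 1/36 / 53/252 = 7/53
P(Y=1 | obs) = 31/252 / 53/252 = 31/53
P(Y=2 | obs) = 5/84 / 53/252 = 15/53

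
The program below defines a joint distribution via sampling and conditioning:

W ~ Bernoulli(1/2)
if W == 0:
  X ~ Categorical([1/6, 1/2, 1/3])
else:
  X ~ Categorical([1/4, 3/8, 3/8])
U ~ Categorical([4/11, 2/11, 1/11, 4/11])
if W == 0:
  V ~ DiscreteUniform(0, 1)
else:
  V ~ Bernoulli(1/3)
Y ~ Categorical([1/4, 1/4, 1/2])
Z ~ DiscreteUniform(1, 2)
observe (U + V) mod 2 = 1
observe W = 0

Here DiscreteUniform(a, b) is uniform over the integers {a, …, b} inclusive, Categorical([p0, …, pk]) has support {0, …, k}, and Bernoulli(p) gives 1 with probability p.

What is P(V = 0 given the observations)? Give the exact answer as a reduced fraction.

P(V = 0 | obs) = 6/11

Enumerate traces; 72 have nonzero weight after conditioning:
  (W=0, X=0, U=0, V=1, Y=0, Z=1) weight 1/528
  (W=0, X=0, U=0, V=1, Y=0, Z=2) weight 1/528
  (W=0, X=0, U=0, V=1, Y=1, Z=1) weight 1/528
  (W=0, X=0, U=0, V=1, Y=1, Z=2) weight 1/528
  (W=0, X=0, U=0, V=1, Y=2, Z=1) weight 1/264
  (W=0, X=0, U=0, V=1, Y=2, Z=2) weight 1/264
  (W=0, X=0, U=1, V=0, Y=0, Z=1) weight 1/1056
  (W=0, X=0, U=1, V=0, Y=0, Z=2) weight 1/1056
  … 64 more
Group by V:
  weight(V=0) = 3/22
  weight(V=1) = 5/44
Total weight = 3/22 + 5/44 = 1/4
P(V=0 | obs) = 3/22 / 1/4 = 6/11
P(V=1 | obs) = 5/44 / 1/4 = 5/11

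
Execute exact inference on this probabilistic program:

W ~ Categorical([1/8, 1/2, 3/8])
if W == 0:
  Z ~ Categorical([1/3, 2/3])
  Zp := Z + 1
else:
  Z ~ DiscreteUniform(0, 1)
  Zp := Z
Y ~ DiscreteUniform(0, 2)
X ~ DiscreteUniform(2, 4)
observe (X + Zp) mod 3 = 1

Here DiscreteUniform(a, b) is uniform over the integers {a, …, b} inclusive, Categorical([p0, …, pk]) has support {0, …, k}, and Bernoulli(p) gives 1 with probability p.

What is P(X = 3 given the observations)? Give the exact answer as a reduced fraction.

Enumerate traces; 18 have nonzero weight after conditioning:
  (W=0, Z=0, Y=0, X=3) weight 1/216
  (W=0, Z=0, Y=1, X=3) weight 1/216
  (W=0, Z=0, Y=2, X=3) weight 1/216
  (W=0, Z=1, Y=0, X=2) weight 1/108
  (W=0, Z=1, Y=1, X=2) weight 1/108
  (W=0, Z=1, Y=2, X=2) weight 1/108
  (W=1, Z=0, Y=0, X=4) weight 1/36
  (W=1, Z=0, Y=1, X=4) weight 1/36
  … 10 more
Group by X:
  weight(X=2) = 1/36
  weight(X=3) = 23/144
  weight(X=4) = 7/48
Total weight = 1/36 + 23/144 + 7/48 = 1/3
P(X=2 | obs) = 1/36 / 1/3 = 1/12
P(X=3 | obs) = 23/144 / 1/3 = 23/48
P(X=4 | obs) = 7/48 / 1/3 = 7/16

P(X = 3 | obs) = 23/48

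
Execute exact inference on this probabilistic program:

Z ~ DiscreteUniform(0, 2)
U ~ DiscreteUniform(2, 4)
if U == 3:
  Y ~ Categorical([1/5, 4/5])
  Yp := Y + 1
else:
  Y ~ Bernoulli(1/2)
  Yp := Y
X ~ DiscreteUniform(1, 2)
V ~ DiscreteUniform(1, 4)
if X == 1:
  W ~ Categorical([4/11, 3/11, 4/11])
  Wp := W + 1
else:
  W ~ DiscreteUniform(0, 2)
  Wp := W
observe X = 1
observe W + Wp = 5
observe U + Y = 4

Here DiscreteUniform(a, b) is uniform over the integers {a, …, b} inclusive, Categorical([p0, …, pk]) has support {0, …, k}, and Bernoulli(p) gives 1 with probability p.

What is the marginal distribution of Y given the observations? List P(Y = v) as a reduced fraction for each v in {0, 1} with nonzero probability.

P(Y=0) = 5/13, P(Y=1) = 8/13

Enumerate traces; 24 have nonzero weight after conditioning:
  (Z=0, U=3, Y=1, X=1, V=1, W=2) weight 2/495
  (Z=0, U=3, Y=1, X=1, V=2, W=2) weight 2/495
  (Z=0, U=3, Y=1, X=1, V=3, W=2) weight 2/495
  (Z=0, U=3, Y=1, X=1, V=4, W=2) weight 2/495
  (Z=0, U=4, Y=0, X=1, V=1, W=2) weight 1/396
  (Z=0, U=4, Y=0, X=1, V=2, W=2) weight 1/396
  (Z=0, U=4, Y=0, X=1, V=3, W=2) weight 1/396
  (Z=0, U=4, Y=0, X=1, V=4, W=2) weight 1/396
  … 16 more
Group by Y:
  weight(Y=0) = 1/33
  weight(Y=1) = 8/165
Total weight = 1/33 + 8/165 = 13/165
P(Y=0 | obs) = 1/33 / 13/165 = 5/13
P(Y=1 | obs) = 8/165 / 13/165 = 8/13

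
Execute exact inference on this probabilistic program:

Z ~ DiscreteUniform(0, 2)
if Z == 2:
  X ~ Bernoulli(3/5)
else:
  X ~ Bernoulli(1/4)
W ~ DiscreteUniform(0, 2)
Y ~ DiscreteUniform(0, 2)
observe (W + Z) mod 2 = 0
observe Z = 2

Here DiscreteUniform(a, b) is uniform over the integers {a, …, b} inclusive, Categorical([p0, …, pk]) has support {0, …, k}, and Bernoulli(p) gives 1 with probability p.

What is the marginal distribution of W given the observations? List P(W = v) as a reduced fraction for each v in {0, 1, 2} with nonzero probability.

P(W=0) = 1/2, P(W=2) = 1/2

Enumerate traces; 12 have nonzero weight after conditioning:
  (Z=2, X=0, W=0, Y=0) weight 2/135
  (Z=2, X=0, W=0, Y=1) weight 2/135
  (Z=2, X=0, W=0, Y=2) weight 2/135
  (Z=2, X=0, W=2, Y=0) weight 2/135
  (Z=2, X=0, W=2, Y=1) weight 2/135
  (Z=2, X=0, W=2, Y=2) weight 2/135
  (Z=2, X=1, W=0, Y=0) weight 1/45
  (Z=2, X=1, W=0, Y=1) weight 1/45
  … 4 more
Group by W:
  weight(W=0) = 1/9
  weight(W=2) = 1/9
Total weight = 1/9 + 1/9 = 2/9
P(W=0 | obs) = 1/9 / 2/9 = 1/2
P(W=2 | obs) = 1/9 / 2/9 = 1/2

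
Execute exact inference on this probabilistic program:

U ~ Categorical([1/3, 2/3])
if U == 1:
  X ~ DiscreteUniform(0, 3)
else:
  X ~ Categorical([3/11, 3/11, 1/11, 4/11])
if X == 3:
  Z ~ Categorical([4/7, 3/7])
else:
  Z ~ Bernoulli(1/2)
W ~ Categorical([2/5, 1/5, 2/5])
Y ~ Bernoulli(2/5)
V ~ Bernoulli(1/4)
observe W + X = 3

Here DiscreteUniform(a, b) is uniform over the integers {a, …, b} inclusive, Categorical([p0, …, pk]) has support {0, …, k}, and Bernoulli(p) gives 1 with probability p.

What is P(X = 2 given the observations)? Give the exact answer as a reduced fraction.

P(X = 2 | obs) = 13/85

Enumerate traces; 48 have nonzero weight after conditioning:
  (U=0, X=1, Z=0, W=2, Y=0, V=0) weight 9/1100
  (U=0, X=1, Z=0, W=2, Y=0, V=1) weight 3/1100
  (U=0, X=1, Z=0, W=2, Y=1, V=0) weight 3/550
  (U=0, X=1, Z=0, W=2, Y=1, V=1) weight 1/550
  (U=0, X=1, Z=1, W=2, Y=0, V=0) weight 9/1100
  (U=0, X=1, Z=1, W=2, Y=0, V=1) weight 3/1100
  (U=0, X=1, Z=1, W=2, Y=1, V=0) weight 3/550
  (U=0, X=1, Z=1, W=2, Y=1, V=1) weight 1/550
  (U=0, X=2, Z=0, W=1, Y=0, V=0) weight 3/2200
  (U=0, X=3, Z=0, W=0, Y=0, V=0) weight 24/1925
  … 38 more
Group by X:
  weight(X=1) = 17/165
  weight(X=2) = 13/330
  weight(X=3) = 19/165
Total weight = 17/165 + 13/330 + 19/165 = 17/66
P(X=1 | obs) = 17/165 / 17/66 = 2/5
P(X=2 | obs) = 13/330 / 17/66 = 13/85
P(X=3 | obs) = 19/165 / 17/66 = 38/85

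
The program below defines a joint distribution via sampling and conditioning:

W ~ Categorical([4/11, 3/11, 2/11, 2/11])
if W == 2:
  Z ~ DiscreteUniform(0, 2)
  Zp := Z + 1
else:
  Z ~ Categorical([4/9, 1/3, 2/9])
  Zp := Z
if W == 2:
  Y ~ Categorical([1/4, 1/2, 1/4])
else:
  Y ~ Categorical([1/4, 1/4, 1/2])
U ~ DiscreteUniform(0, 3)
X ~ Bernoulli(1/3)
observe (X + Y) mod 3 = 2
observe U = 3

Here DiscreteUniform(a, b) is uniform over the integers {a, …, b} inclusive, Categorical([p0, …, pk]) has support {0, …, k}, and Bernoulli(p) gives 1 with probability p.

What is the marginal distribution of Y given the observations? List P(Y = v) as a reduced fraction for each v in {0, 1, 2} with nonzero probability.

P(Y=1) = 13/53, P(Y=2) = 40/53

Enumerate traces; 24 have nonzero weight after conditioning:
  (W=0, Z=0, Y=1, U=3, X=1) weight 1/297
  (W=0, Z=0, Y=2, U=3, X=0) weight 4/297
  (W=0, Z=1, Y=1, U=3, X=1) weight 1/396
  (W=0, Z=1, Y=2, U=3, X=0) weight 1/99
  (W=0, Z=2, Y=1, U=3, X=1) weight 1/594
  (W=0, Z=2, Y=2, U=3, X=0) weight 2/297
  (W=1, Z=0, Y=1, U=3, X=1) weight 1/396
  (W=1, Z=0, Y=2, U=3, X=0) weight 1/99
  … 16 more
Group by Y:
  weight(Y=1) = 13/528
  weight(Y=2) = 5/66
Total weight = 13/528 + 5/66 = 53/528
P(Y=1 | obs) = 13/528 / 53/528 = 13/53
P(Y=2 | obs) = 5/66 / 53/528 = 40/53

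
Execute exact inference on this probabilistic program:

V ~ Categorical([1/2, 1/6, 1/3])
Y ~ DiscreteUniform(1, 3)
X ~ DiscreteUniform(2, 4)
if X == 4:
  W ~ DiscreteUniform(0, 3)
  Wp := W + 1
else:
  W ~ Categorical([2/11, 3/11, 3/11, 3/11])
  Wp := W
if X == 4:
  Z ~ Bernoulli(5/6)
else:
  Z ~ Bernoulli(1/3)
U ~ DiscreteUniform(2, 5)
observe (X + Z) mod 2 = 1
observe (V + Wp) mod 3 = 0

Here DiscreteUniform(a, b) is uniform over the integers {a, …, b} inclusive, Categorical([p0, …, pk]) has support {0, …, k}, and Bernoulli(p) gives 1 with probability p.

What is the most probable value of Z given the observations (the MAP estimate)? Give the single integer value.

Enumerate traces; 144 have nonzero weight after conditioning:
  (V=0, Y=1, X=2, W=0, Z=1, U=2) weight 1/1188
  (V=0, Y=1, X=2, W=0, Z=1, U=3) weight 1/1188
  (V=0, Y=1, X=2, W=0, Z=1, U=4) weight 1/1188
  (V=0, Y=1, X=2, W=0, Z=1, U=5) weight 1/1188
  (V=0, Y=1, X=2, W=3, Z=1, U=2) weight 1/792
  (V=0, Y=1, X=2, W=3, Z=1, U=3) weight 1/792
  (V=0, Y=1, X=2, W=3, Z=1, U=4) weight 1/792
  (V=0, Y=1, X=2, W=3, Z=1, U=5) weight 1/792
  (V=0, Y=1, X=3, W=0, Z=0, U=2) weight 1/594
  … 135 more
Group by Z:
  weight(Z=0) = 8/99
  weight(Z=1) = 79/594
Total weight = 8/99 + 79/594 = 127/594
P(Z=0 | obs) = 8/99 / 127/594 = 48/127
P(Z=1 | obs) = 79/594 / 127/594 = 79/127
argmax = 1

argmax_v P(Z = v | obs) = 1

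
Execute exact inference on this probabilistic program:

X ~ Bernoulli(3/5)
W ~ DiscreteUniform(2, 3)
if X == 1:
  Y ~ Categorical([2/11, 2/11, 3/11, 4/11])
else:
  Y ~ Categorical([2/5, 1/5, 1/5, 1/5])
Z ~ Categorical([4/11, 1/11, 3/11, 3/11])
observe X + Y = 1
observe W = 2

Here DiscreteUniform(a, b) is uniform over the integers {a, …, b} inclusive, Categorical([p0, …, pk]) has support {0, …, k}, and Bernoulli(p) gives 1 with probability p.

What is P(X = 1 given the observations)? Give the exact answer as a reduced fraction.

P(X = 1 | obs) = 15/26

Enumerate traces; 8 have nonzero weight after conditioning:
  (X=0, W=2, Y=1, Z=0) weight 4/275
  (X=0, W=2, Y=1, Z=1) weight 1/275
  (X=0, W=2, Y=1, Z=2) weight 3/275
  (X=0, W=2, Y=1, Z=3) weight 3/275
  (X=1, W=2, Y=0, Z=0) weight 12/605
  (X=1, W=2, Y=0, Z=1) weight 3/605
  (X=1, W=2, Y=0, Z=2) weight 9/605
  (X=1, W=2, Y=0, Z=3) weight 9/605
Group by X:
  weight(X=0) = 1/25
  weight(X=1) = 3/55
Total weight = 1/25 + 3/55 = 26/275
P(X=0 | obs) = 1/25 / 26/275 = 11/26
P(X=1 | obs) = 3/55 / 26/275 = 15/26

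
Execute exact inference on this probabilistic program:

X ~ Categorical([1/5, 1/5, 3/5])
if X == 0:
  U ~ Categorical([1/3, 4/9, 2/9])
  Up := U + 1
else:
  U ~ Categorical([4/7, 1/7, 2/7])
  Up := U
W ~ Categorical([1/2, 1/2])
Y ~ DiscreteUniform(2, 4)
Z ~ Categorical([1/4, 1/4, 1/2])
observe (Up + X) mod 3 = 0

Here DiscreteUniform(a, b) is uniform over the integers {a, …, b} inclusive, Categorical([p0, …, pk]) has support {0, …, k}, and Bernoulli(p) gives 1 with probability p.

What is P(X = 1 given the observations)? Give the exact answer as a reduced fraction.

Enumerate traces; 54 have nonzero weight after conditioning:
  (X=0, U=2, W=0, Y=2, Z=0) weight 1/540
  (X=0, U=2, W=0, Y=2, Z=1) weight 1/540
  (X=0, U=2, W=0, Y=2, Z=2) weight 1/270
  (X=0, U=2, W=0, Y=3, Z=0) weight 1/540
  (X=0, U=2, W=0, Y=3, Z=1) weight 1/540
  (X=0, U=2, W=0, Y=3, Z=2) weight 1/270
  (X=0, U=2, W=0, Y=4, Z=0) weight 1/540
  (X=0, U=2, W=0, Y=4, Z=1) weight 1/540
  (X=1, U=2, W=0, Y=2, Z=0) weight 1/420
  (X=2, U=1, W=0, Y=2, Z=0) weight 1/280
  … 44 more
Group by X:
  weight(X=0) = 2/45
  weight(X=1) = 2/35
  weight(X=2) = 3/35
Total weight = 2/45 + 2/35 + 3/35 = 59/315
P(X=0 | obs) = 2/45 / 59/315 = 14/59
P(X=1 | obs) = 2/35 / 59/315 = 18/59
P(X=2 | obs) = 3/35 / 59/315 = 27/59

P(X = 1 | obs) = 18/59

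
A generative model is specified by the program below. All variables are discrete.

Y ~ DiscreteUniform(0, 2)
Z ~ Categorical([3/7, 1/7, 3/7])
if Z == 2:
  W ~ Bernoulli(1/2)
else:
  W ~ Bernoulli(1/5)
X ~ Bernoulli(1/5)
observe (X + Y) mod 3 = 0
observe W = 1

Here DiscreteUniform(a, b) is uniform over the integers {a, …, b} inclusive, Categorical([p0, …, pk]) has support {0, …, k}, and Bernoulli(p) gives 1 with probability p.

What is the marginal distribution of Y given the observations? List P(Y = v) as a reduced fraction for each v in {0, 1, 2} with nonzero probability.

P(Y=0) = 4/5, P(Y=2) = 1/5

Enumerate traces; 6 have nonzero weight after conditioning:
  (Y=0, Z=0, W=1, X=0) weight 4/175
  (Y=0, Z=1, W=1, X=0) weight 4/525
  (Y=0, Z=2, W=1, X=0) weight 2/35
  (Y=2, Z=0, W=1, X=1) weight 1/175
  (Y=2, Z=1, W=1, X=1) weight 1/525
  (Y=2, Z=2, W=1, X=1) weight 1/70
Group by Y:
  weight(Y=0) = 46/525
  weight(Y=2) = 23/1050
Total weight = 46/525 + 23/1050 = 23/210
P(Y=0 | obs) = 46/525 / 23/210 = 4/5
P(Y=2 | obs) = 23/1050 / 23/210 = 1/5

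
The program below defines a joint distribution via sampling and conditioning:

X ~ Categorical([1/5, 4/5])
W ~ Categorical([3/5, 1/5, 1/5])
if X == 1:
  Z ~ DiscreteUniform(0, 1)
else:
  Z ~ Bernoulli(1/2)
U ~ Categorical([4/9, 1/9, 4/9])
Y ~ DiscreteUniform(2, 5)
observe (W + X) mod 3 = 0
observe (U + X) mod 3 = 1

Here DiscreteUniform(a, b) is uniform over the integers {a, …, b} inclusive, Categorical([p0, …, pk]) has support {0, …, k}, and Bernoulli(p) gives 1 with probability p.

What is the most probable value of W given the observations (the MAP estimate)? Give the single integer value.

Enumerate traces; 16 have nonzero weight after conditioning:
  (X=0, W=0, Z=0, U=1, Y=2) weight 1/600
  (X=0, W=0, Z=0, U=1, Y=3) weight 1/600
  (X=0, W=0, Z=0, U=1, Y=4) weight 1/600
  (X=0, W=0, Z=0, U=1, Y=5) weight 1/600
  (X=0, W=0, Z=1, U=1, Y=2) weight 1/600
  (X=0, W=0, Z=1, U=1, Y=3) weight 1/600
  (X=0, W=0, Z=1, U=1, Y=4) weight 1/600
  (X=0, W=0, Z=1, U=1, Y=5) weight 1/600
  (X=1, W=2, Z=0, U=0, Y=2) weight 2/225
  … 7 more
Group by W:
  weight(W=0) = 1/75
  weight(W=2) = 16/225
Total weight = 1/75 + 16/225 = 19/225
P(W=0 | obs) = 1/75 / 19/225 = 3/19
P(W=2 | obs) = 16/225 / 19/225 = 16/19
argmax = 2

argmax_v P(W = v | obs) = 2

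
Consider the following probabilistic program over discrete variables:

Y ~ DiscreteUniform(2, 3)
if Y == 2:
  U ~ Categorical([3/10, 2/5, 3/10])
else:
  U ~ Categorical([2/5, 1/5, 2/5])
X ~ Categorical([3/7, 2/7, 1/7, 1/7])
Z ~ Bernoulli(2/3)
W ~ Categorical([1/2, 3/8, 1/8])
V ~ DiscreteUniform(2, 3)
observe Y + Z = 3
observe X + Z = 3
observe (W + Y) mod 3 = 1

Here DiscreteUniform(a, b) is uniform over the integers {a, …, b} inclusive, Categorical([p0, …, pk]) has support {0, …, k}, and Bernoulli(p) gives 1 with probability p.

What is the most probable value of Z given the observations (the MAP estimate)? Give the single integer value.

Enumerate traces; 12 have nonzero weight after conditioning:
  (Y=2, U=0, X=2, Z=1, W=2, V=2) weight 1/1120
  (Y=2, U=0, X=2, Z=1, W=2, V=3) weight 1/1120
  (Y=2, U=1, X=2, Z=1, W=2, V=2) weight 1/840
  (Y=2, U=1, X=2, Z=1, W=2, V=3) weight 1/840
  (Y=2, U=2, X=2, Z=1, W=2, V=2) weight 1/1120
  (Y=2, U=2, X=2, Z=1, W=2, V=3) weight 1/1120
  (Y=3, U=0, X=3, Z=0, W=1, V=2) weight 1/560
  (Y=3, U=0, X=3, Z=0, W=1, V=3) weight 1/560
  … 4 more
Group by Z:
  weight(Z=0) = 1/112
  weight(Z=1) = 1/168
Total weight = 1/112 + 1/168 = 5/336
P(Z=0 | obs) = 1/112 / 5/336 = 3/5
P(Z=1 | obs) = 1/168 / 5/336 = 2/5
argmax = 0

argmax_v P(Z = v | obs) = 0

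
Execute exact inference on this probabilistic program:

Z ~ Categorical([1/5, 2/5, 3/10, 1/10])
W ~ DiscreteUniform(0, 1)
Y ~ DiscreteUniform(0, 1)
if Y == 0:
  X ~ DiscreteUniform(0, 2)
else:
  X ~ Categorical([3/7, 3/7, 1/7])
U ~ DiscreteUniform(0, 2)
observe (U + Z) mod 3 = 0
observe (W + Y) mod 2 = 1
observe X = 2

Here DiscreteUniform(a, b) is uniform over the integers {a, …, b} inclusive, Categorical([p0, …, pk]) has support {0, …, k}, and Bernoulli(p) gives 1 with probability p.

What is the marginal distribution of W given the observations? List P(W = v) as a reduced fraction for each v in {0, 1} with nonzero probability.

Enumerate traces; 8 have nonzero weight after conditioning:
  (Z=0, W=0, Y=1, X=2, U=0) weight 1/420
  (Z=0, W=1, Y=0, X=2, U=0) weight 1/180
  (Z=1, W=0, Y=1, X=2, U=2) weight 1/210
  (Z=1, W=1, Y=0, X=2, U=2) weight 1/90
  (Z=2, W=0, Y=1, X=2, U=1) weight 1/280
  (Z=2, W=1, Y=0, X=2, U=1) weight 1/120
  (Z=3, W=0, Y=1, X=2, U=0) weight 1/840
  (Z=3, W=1, Y=0, X=2, U=0) weight 1/360
Group by W:
  weight(W=0) = 1/84
  weight(W=1) = 1/36
Total weight = 1/84 + 1/36 = 5/126
P(W=0 | obs) = 1/84 / 5/126 = 3/10
P(W=1 | obs) = 1/36 / 5/126 = 7/10

P(W=0) = 3/10, P(W=1) = 7/10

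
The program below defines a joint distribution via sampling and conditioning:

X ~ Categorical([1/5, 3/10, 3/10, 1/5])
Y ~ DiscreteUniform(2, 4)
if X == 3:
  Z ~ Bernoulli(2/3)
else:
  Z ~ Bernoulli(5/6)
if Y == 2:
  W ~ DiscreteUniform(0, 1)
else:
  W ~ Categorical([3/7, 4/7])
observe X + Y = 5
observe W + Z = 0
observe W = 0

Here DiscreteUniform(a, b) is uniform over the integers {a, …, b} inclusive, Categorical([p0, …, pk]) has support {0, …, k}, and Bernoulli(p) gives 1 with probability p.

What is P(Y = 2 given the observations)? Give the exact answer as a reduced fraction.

P(Y = 2 | obs) = 7/16

Enumerate traces; 3 have nonzero weight after conditioning:
  (X=1, Y=4, Z=0, W=0) weight 1/140
  (X=2, Y=3, Z=0, W=0) weight 1/140
  (X=3, Y=2, Z=0, W=0) weight 1/90
Group by Y:
  weight(Y=2) = 1/90
  weight(Y=3) = 1/140
  weight(Y=4) = 1/140
Total weight = 1/90 + 1/140 + 1/140 = 8/315
P(Y=2 | obs) = 1/90 / 8/315 = 7/16
P(Y=3 | obs) = 1/140 / 8/315 = 9/32
P(Y=4 | obs) = 1/140 / 8/315 = 9/32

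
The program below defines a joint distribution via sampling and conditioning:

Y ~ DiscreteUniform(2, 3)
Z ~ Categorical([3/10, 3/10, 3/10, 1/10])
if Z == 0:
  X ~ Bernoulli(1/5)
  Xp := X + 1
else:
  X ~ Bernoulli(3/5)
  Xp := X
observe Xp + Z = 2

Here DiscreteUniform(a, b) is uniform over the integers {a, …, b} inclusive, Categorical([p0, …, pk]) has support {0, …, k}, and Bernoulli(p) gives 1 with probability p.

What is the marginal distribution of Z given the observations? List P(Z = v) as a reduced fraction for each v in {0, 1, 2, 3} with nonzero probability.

Enumerate traces; 6 have nonzero weight after conditioning:
  (Y=2, Z=0, X=1) weight 3/100
  (Y=2, Z=1, X=1) weight 9/100
  (Y=2, Z=2, X=0) weight 3/50
  (Y=3, Z=0, X=1) weight 3/100
  (Y=3, Z=1, X=1) weight 9/100
  (Y=3, Z=2, X=0) weight 3/50
Group by Z:
  weight(Z=0) = 3/50
  weight(Z=1) = 9/50
  weight(Z=2) = 3/25
Total weight = 3/50 + 9/50 + 3/25 = 9/25
P(Z=0 | obs) = 3/50 / 9/25 = 1/6
P(Z=1 | obs) = 9/50 / 9/25 = 1/2
P(Z=2 | obs) = 3/25 / 9/25 = 1/3

P(Z=0) = 1/6, P(Z=1) = 1/2, P(Z=2) = 1/3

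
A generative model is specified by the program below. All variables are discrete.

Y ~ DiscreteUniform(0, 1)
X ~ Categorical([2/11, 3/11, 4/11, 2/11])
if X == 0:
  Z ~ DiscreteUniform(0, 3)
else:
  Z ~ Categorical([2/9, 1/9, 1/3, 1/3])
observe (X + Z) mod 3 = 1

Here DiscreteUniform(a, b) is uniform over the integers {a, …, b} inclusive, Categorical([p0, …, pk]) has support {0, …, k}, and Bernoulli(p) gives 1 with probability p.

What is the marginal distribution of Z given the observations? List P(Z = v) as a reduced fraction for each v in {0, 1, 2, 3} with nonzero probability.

P(Z=0) = 12/67, P(Z=1) = 13/67, P(Z=2) = 24/67, P(Z=3) = 18/67

Enumerate traces; 10 have nonzero weight after conditioning:
  (Y=0, X=0, Z=1) weight 1/44
  (Y=0, X=1, Z=0) weight 1/33
  (Y=0, X=1, Z=3) weight 1/22
  (Y=0, X=2, Z=2) weight 2/33
  (Y=0, X=3, Z=1) weight 1/99
  (Y=1, X=0, Z=1) weight 1/44
  (Y=1, X=1, Z=0) weight 1/33
  (Y=1, X=1, Z=3) weight 1/22
  … 2 more
Group by Z:
  weight(Z=0) = 2/33
  weight(Z=1) = 13/198
  weight(Z=2) = 4/33
  weight(Z=3) = 1/11
Total weight = 2/33 + 13/198 + 4/33 + 1/11 = 67/198
P(Z=0 | obs) = 2/33 / 67/198 = 12/67
P(Z=1 | obs) = 13/198 / 67/198 = 13/67
P(Z=2 | obs) = 4/33 / 67/198 = 24/67
P(Z=3 | obs) = 1/11 / 67/198 = 18/67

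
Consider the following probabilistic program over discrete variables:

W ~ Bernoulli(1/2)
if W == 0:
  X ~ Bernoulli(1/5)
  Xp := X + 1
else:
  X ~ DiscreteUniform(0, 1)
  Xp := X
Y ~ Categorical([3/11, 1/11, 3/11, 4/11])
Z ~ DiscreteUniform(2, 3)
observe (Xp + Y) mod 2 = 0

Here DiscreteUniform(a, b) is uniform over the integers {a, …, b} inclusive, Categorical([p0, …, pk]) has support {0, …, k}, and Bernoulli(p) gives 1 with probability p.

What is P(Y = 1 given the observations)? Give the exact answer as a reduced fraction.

Enumerate traces; 16 have nonzero weight after conditioning:
  (W=0, X=0, Y=1, Z=2) weight 1/55
  (W=0, X=0, Y=1, Z=3) weight 1/55
  (W=0, X=0, Y=3, Z=2) weight 4/55
  (W=0, X=0, Y=3, Z=3) weight 4/55
  (W=0, X=1, Y=0, Z=2) weight 3/220
  (W=0, X=1, Y=0, Z=3) weight 3/220
  (W=0, X=1, Y=2, Z=2) weight 3/220
  (W=0, X=1, Y=2, Z=3) weight 3/220
  … 8 more
Group by Y:
  weight(Y=0) = 21/220
  weight(Y=1) = 13/220
  weight(Y=2) = 21/220
  weight(Y=3) = 13/55
Total weight = 21/220 + 13/220 + 21/220 + 13/55 = 107/220
P(Y=0 | obs) = 21/220 / 107/220 = 21/107
P(Y=1 | obs) = 13/220 / 107/220 = 13/107
P(Y=2 | obs) = 21/220 / 107/220 = 21/107
P(Y=3 | obs) = 13/55 / 107/220 = 52/107

P(Y = 1 | obs) = 13/107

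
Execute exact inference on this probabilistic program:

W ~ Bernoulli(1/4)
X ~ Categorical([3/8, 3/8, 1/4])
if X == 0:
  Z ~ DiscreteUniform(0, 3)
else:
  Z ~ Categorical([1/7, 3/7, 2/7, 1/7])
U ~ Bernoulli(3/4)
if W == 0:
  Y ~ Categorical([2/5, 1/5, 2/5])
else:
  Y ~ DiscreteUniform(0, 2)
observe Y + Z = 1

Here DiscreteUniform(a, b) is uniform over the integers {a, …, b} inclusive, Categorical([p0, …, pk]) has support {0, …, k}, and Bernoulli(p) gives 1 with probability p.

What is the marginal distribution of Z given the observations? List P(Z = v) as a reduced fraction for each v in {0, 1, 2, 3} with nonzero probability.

P(Z=0) = 574/2437, P(Z=1) = 1863/2437

Enumerate traces; 24 have nonzero weight after conditioning:
  (W=0, X=0, Z=0, U=0, Y=1) weight 9/2560
  (W=0, X=0, Z=0, U=1, Y=1) weight 27/2560
  (W=0, X=0, Z=1, U=0, Y=0) weight 9/1280
  (W=0, X=0, Z=1, U=1, Y=0) weight 27/1280
  (W=0, X=1, Z=0, U=0, Y=1) weight 9/4480
  (W=0, X=1, Z=0, U=1, Y=1) weight 27/4480
  (W=0, X=1, Z=1, U=0, Y=0) weight 27/2240
  (W=0, X=1, Z=1, U=1, Y=0) weight 81/2240
  … 16 more
Group by Z:
  weight(Z=0) = 41/960
  weight(Z=1) = 621/4480
Total weight = 41/960 + 621/4480 = 2437/13440
P(Z=0 | obs) = 41/960 / 2437/13440 = 574/2437
P(Z=1 | obs) = 621/4480 / 2437/13440 = 1863/2437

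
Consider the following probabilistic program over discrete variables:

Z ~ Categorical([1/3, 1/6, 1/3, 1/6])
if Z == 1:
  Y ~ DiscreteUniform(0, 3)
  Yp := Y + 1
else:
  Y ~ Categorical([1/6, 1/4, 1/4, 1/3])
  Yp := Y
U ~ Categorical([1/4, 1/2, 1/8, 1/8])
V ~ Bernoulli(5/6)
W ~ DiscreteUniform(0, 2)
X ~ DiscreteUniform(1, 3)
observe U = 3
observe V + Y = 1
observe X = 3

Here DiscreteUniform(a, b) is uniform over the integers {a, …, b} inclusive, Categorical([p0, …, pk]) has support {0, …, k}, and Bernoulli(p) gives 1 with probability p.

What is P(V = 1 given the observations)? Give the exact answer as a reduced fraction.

Enumerate traces; 24 have nonzero weight after conditioning:
  (Z=0, Y=0, U=3, V=1, W=0, X=3) weight 5/7776
  (Z=0, Y=0, U=3, V=1, W=1, X=3) weight 5/7776
  (Z=0, Y=0, U=3, V=1, W=2, X=3) weight 5/7776
  (Z=0, Y=1, U=3, V=0, W=0, X=3) weight 1/5184
  (Z=0, Y=1, U=3, V=0, W=1, X=3) weight 1/5184
  (Z=0, Y=1, U=3, V=0, W=2, X=3) weight 1/5184
  (Z=1, Y=0, U=3, V=1, W=0, X=3) weight 5/10368
  (Z=1, Y=0, U=3, V=1, W=1, X=3) weight 5/10368
  … 16 more
Group by V:
  weight(V=0) = 1/576
  weight(V=1) = 65/10368
Total weight = 1/576 + 65/10368 = 83/10368
P(V=0 | obs) = 1/576 / 83/10368 = 18/83
P(V=1 | obs) = 65/10368 / 83/10368 = 65/83

P(V = 1 | obs) = 65/83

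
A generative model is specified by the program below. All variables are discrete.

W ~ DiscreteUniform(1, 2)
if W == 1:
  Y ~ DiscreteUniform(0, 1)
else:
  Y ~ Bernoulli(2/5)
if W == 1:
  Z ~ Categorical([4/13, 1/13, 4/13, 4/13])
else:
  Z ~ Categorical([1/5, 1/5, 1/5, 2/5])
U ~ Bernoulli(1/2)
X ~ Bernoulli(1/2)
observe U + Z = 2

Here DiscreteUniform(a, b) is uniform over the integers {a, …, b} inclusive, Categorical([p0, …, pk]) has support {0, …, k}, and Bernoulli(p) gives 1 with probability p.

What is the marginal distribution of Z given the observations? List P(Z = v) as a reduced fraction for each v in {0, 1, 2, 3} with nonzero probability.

Enumerate traces; 16 have nonzero weight after conditioning:
  (W=1, Y=0, Z=1, U=1, X=0) weight 1/208
  (W=1, Y=0, Z=1, U=1, X=1) weight 1/208
  (W=1, Y=0, Z=2, U=0, X=0) weight 1/52
  (W=1, Y=0, Z=2, U=0, X=1) weight 1/52
  (W=1, Y=1, Z=1, U=1, X=0) weight 1/208
  (W=1, Y=1, Z=1, U=1, X=1) weight 1/208
  (W=1, Y=1, Z=2, U=0, X=0) weight 1/52
  (W=1, Y=1, Z=2, U=0, X=1) weight 1/52
  … 8 more
Group by Z:
  weight(Z=1) = 9/130
  weight(Z=2) = 33/260
Total weight = 9/130 + 33/260 = 51/260
P(Z=1 | obs) = 9/130 / 51/260 = 6/17
P(Z=2 | obs) = 33/260 / 51/260 = 11/17

P(Z=1) = 6/17, P(Z=2) = 11/17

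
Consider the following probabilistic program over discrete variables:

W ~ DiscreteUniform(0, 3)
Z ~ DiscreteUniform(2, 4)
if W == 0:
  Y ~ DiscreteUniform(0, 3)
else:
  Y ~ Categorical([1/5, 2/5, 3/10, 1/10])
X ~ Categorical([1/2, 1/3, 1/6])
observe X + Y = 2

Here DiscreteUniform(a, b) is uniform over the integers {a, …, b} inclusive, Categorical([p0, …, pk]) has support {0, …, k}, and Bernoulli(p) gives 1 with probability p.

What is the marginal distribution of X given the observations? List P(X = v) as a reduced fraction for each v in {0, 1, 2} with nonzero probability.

P(X=0) = 23/48, P(X=1) = 29/72, P(X=2) = 17/144

Enumerate traces; 36 have nonzero weight after conditioning:
  (W=0, Z=2, Y=0, X=2) weight 1/288
  (W=0, Z=2, Y=1, X=1) weight 1/144
  (W=0, Z=2, Y=2, X=0) weight 1/96
  (W=0, Z=3, Y=0, X=2) weight 1/288
  (W=0, Z=3, Y=1, X=1) weight 1/144
  (W=0, Z=3, Y=2, X=0) weight 1/96
  (W=0, Z=4, Y=0, X=2) weight 1/288
  (W=0, Z=4, Y=1, X=1) weight 1/144
  … 28 more
Group by X:
  weight(X=0) = 23/160
  weight(X=1) = 29/240
  weight(X=2) = 17/480
Total weight = 23/160 + 29/240 + 17/480 = 3/10
P(X=0 | obs) = 23/160 / 3/10 = 23/48
P(X=1 | obs) = 29/240 / 3/10 = 29/72
P(X=2 | obs) = 17/480 / 3/10 = 17/144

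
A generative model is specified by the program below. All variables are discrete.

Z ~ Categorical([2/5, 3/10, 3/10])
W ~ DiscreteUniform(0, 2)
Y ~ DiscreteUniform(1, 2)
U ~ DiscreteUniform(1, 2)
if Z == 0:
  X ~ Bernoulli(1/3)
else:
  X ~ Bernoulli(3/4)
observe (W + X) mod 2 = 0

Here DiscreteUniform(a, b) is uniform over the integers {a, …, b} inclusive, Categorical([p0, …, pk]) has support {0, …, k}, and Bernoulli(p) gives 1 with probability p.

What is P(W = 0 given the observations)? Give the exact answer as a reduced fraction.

Enumerate traces; 36 have nonzero weight after conditioning:
  (Z=0, W=0, Y=1, U=1, X=0) weight 1/45
  (Z=0, W=0, Y=1, U=2, X=0) weight 1/45
  (Z=0, W=0, Y=2, U=1, X=0) weight 1/45
  (Z=0, W=0, Y=2, U=2, X=0) weight 1/45
  (Z=0, W=1, Y=1, U=1, X=1) weight 1/90
  (Z=0, W=1, Y=1, U=2, X=1) weight 1/90
  (Z=0, W=1, Y=2, U=1, X=1) weight 1/90
  (Z=0, W=1, Y=2, U=2, X=1) weight 1/90
  (Z=0, W=2, Y=1, U=1, X=0) weight 1/45
  … 27 more
Group by W:
  weight(W=0) = 5/36
  weight(W=1) = 7/36
  weight(W=2) = 5/36
Total weight = 5/36 + 7/36 + 5/36 = 17/36
P(W=0 | obs) = 5/36 / 17/36 = 5/17
P(W=1 | obs) = 7/36 / 17/36 = 7/17
P(W=2 | obs) = 5/36 / 17/36 = 5/17

P(W = 0 | obs) = 5/17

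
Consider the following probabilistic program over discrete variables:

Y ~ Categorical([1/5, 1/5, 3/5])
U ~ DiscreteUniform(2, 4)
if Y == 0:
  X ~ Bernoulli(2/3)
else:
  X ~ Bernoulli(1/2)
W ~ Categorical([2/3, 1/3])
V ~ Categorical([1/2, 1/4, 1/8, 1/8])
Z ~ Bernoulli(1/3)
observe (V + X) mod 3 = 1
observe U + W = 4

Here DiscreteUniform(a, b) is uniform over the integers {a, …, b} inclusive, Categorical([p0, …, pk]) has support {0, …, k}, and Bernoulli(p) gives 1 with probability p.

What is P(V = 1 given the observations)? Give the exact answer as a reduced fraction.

P(V = 1 | obs) = 7/27

Enumerate traces; 36 have nonzero weight after conditioning:
  (Y=0, U=3, X=0, W=1, V=1, Z=0) weight 1/810
  (Y=0, U=3, X=0, W=1, V=1, Z=1) weight 1/1620
  (Y=0, U=3, X=1, W=1, V=0, Z=0) weight 2/405
  (Y=0, U=3, X=1, W=1, V=0, Z=1) weight 1/405
  (Y=0, U=3, X=1, W=1, V=3, Z=0) weight 1/810
  (Y=0, U=3, X=1, W=1, V=3, Z=1) weight 1/1620
  (Y=0, U=4, X=0, W=0, V=1, Z=0) weight 1/405
  (Y=0, U=4, X=0, W=0, V=1, Z=1) weight 1/810
  … 28 more
Group by V:
  weight(V=0) = 4/45
  weight(V=1) = 7/180
  weight(V=3) = 1/45
Total weight = 4/45 + 7/180 + 1/45 = 3/20
P(V=0 | obs) = 4/45 / 3/20 = 16/27
P(V=1 | obs) = 7/180 / 3/20 = 7/27
P(V=3 | obs) = 1/45 / 3/20 = 4/27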